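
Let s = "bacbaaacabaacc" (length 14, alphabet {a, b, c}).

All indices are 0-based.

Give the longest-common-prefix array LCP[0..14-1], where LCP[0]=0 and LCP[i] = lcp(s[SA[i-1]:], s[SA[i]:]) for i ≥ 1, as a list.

sorted suffixes:
  #0 SA[0]=4  'aaacabaacc'
  #1 SA[1]=5  'aacabaacc'
  #2 SA[2]=10  'aacc'
  #3 SA[3]=8  'abaacc'
  #4 SA[4]=6  'acabaacc'
  #5 SA[5]=1  'acbaaacabaacc'
  #6 SA[6]=11  'acc'
  #7 SA[7]=3  'baaacabaacc'
  #8 SA[8]=9  'baacc'
  #9 SA[9]=0  'bacbaaacabaacc'
  #10 SA[10]=13  'c'
  #11 SA[11]=7  'cabaacc'
  #12 SA[12]=2  'cbaaacabaacc'
  #13 SA[13]=12  'cc'

SA = [4, 5, 10, 8, 6, 1, 11, 3, 9, 0, 13, 7, 2, 12]
[i] adj suffixes → lcp
  [1] 4/5 → 2 ('aa')
  [2] 5/10 → 3 ('aac')
  [3] 10/8 → 1 ('a')
  [4] 8/6 → 1 ('a')
  [5] 6/1 → 2 ('ac')
  [6] 1/11 → 2 ('ac')
  [7] 11/3 → 0 ('')
  [8] 3/9 → 3 ('baa')
  [9] 9/0 → 2 ('ba')
  [10] 0/13 → 0 ('')
  [11] 13/7 → 1 ('c')
  [12] 7/2 → 1 ('c')
  [13] 2/12 → 1 ('c')

[0, 2, 3, 1, 1, 2, 2, 0, 3, 2, 0, 1, 1, 1]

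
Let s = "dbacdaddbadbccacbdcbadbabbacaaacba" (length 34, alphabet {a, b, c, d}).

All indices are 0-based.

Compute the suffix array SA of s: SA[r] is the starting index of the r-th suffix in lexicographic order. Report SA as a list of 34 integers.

[33, 28, 29, 23, 26, 30, 14, 2, 20, 9, 5, 32, 22, 25, 1, 19, 8, 24, 11, 16, 27, 13, 31, 18, 15, 12, 3, 4, 21, 0, 7, 10, 17, 6]

rank | idx | suffix
   0 |  33 | a
   1 |  28 | aaacba
   2 |  29 | aacba
   3 |  23 | abbacaaacba
   4 |  26 | acaaacba
   5 |  30 | acba
   6 |  14 | acbdcbadbabbacaaacba
   7 |   2 | acdaddbadbccacbdcbadbabbacaaacba
   8 |  20 | adbabbacaaacba
   9 |   9 | adbccacbdcbadbabbacaaacba
  10 |   5 | addbadbccacbdcbadbabbacaaacba
  11 |  32 | ba
  12 |  22 | babbacaaacba
  13 |  25 | bacaaacba
  14 |   1 | bacdaddbadbccacbdcbadbabbacaaacba
  15 |  19 | badbabbacaaacba
  16 |   8 | badbccacbdcbadbabbacaaacba
  17 |  24 | bbacaaacba
  18 |  11 | bccacbdcbadbabbacaaacba
  19 |  16 | bdcbadbabbacaaacba
  20 |  27 | caaacba
  21 |  13 | cacbdcbadbabbacaaacba
  22 |  31 | cba
  23 |  18 | cbadbabbacaaacba
  24 |  15 | cbdcbadbabbacaaacba
  25 |  12 | ccacbdcbadbabbacaaacba
  26 |   3 | cdaddbadbccacbdcbadbabbacaaacba
  27 |   4 | daddbadbccacbdcbadbabbacaaacba
  28 |  21 | dbabbacaaacba
  29 |   0 | dbacdaddbadbccacbdcbadbabbacaaacba
  30 |   7 | dbadbccacbdcbadbabbacaaacba
  31 |  10 | dbccacbdcbadbabbacaaacba
  32 |  17 | dcbadbabbacaaacba
  33 |   6 | ddbadbccacbdcbadbabbacaaacba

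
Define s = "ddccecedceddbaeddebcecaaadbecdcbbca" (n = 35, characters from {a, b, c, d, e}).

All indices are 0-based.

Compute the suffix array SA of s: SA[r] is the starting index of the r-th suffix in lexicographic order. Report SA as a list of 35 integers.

[34, 22, 23, 24, 13, 12, 31, 32, 18, 26, 33, 21, 30, 2, 28, 19, 3, 5, 8, 11, 25, 29, 1, 7, 10, 0, 15, 16, 17, 20, 27, 4, 6, 9, 14]

rank→(start, suffix):
  0 → (34, 'a')
  1 → (22, 'aaadbecdcbbca')
  2 → (23, 'aadbecdcbbca')
  3 → (24, 'adbecdcbbca')
  4 → (13, 'aeddebcecaaadbecdcbbca')
  5 → (12, 'baeddebcecaaadbecdcbbca')
  6 → (31, 'bbca')
  7 → (32, 'bca')
  8 → (18, 'bcecaaadbecdcbbca')
  9 → (26, 'becdcbbca')
  10 → (33, 'ca')
  11 → (21, 'caaadbecdcbbca')
  12 → (30, 'cbbca')
  13 → (2, 'ccecedceddbaeddebcecaaadbecdcbbca')
  14 → (28, 'cdcbbca')
  15 → (19, 'cecaaadbecdcbbca')
  16 → (3, 'cecedceddbaeddebcecaaadbecdcbbca')
  17 → (5, 'cedceddbaeddebcecaaadbecdcbbca')
  18 → (8, 'ceddbaeddebcecaaadbecdcbbca')
  19 → (11, 'dbaeddebcecaaadbecdcbbca')
  20 → (25, 'dbecdcbbca')
  21 → (29, 'dcbbca')
  22 → (1, 'dccecedceddbaeddebcecaaadbecdcbbca')
  23 → (7, 'dceddbaeddebcecaaadbecdcbbca')
  24 → (10, 'ddbaeddebcecaaadbecdcbbca')
  25 → (0, 'ddccecedceddbaeddebcecaaadbecdcbbca')
  26 → (15, 'ddebcecaaadbecdcbbca')
  27 → (16, 'debcecaaadbecdcbbca')
  28 → (17, 'ebcecaaadbecdcbbca')
  29 → (20, 'ecaaadbecdcbbca')
  30 → (27, 'ecdcbbca')
  31 → (4, 'ecedceddbaeddebcecaaadbecdcbbca')
  32 → (6, 'edceddbaeddebcecaaadbecdcbbca')
  33 → (9, 'eddbaeddebcecaaadbecdcbbca')
  34 → (14, 'eddebcecaaadbecdcbbca')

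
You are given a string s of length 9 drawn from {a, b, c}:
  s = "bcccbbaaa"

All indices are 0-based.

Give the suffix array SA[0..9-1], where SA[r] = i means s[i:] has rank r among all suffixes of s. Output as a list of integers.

[8, 7, 6, 5, 4, 0, 3, 2, 1]

rank→(start, suffix):
  0 → (8, 'a')
  1 → (7, 'aa')
  2 → (6, 'aaa')
  3 → (5, 'baaa')
  4 → (4, 'bbaaa')
  5 → (0, 'bcccbbaaa')
  6 → (3, 'cbbaaa')
  7 → (2, 'ccbbaaa')
  8 → (1, 'cccbbaaa')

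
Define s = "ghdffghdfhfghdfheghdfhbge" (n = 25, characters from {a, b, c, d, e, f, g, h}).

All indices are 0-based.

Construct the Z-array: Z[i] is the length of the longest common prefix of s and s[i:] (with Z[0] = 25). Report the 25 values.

Z[0]=25
i=1: fresh scan; Z[1]=0
i=2: fresh scan; Z[2]=0
i=3: fresh scan; Z[3]=0
i=4: fresh scan; Z[4]=0
i=5: fresh scan; Z[5]=4 scan→box=[5,9)
i=6: min(r-i=3, Z[1]=0)=0; Z[6]=0
i=7: min(r-i=2, Z[2]=0)=0; Z[7]=0
i=8: min(r-i=1, Z[3]=0)=0; Z[8]=0
i=9: fresh scan; Z[9]=0
i=10: fresh scan; Z[10]=0
i=11: fresh scan; Z[11]=4 scan→box=[11,15)
i=12: min(r-i=3, Z[1]=0)=0; Z[12]=0
i=13: min(r-i=2, Z[2]=0)=0; Z[13]=0
i=14: min(r-i=1, Z[3]=0)=0; Z[14]=0
i=15: fresh scan; Z[15]=0
i=16: fresh scan; Z[16]=0
i=17: fresh scan; Z[17]=4 scan→box=[17,21)
i=18: min(r-i=3, Z[1]=0)=0; Z[18]=0
i=19: min(r-i=2, Z[2]=0)=0; Z[19]=0
i=20: min(r-i=1, Z[3]=0)=0; Z[20]=0
i=21: fresh scan; Z[21]=0
i=22: fresh scan; Z[22]=0
i=23: fresh scan; Z[23]=1 scan→box=[23,24)
i=24: fresh scan; Z[24]=0

[25, 0, 0, 0, 0, 4, 0, 0, 0, 0, 0, 4, 0, 0, 0, 0, 0, 4, 0, 0, 0, 0, 0, 1, 0]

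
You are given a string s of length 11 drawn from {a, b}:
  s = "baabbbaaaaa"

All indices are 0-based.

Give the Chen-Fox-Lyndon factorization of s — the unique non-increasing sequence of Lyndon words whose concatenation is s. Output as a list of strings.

emit factor 1: 'b' (i=0, period=1)
emit factor 2: 'aabbb' (i=1, period=5)
emit factor 3: 'a' (i=6, period=1)
emit factor 4: 'a' (i=7, period=1)
emit factor 5: 'a' (i=8, period=1)
emit factor 6: 'a' (i=9, period=1)
emit factor 7: 'a' (i=10, period=1)

["b", "aabbb", "a", "a", "a", "a", "a"]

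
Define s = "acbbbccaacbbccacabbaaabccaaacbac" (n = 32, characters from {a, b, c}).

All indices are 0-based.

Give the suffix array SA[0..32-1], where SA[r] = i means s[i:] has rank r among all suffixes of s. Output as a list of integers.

[19, 25, 20, 26, 7, 16, 21, 30, 14, 27, 0, 8, 18, 29, 17, 2, 3, 10, 22, 4, 11, 31, 24, 6, 15, 13, 28, 1, 9, 23, 5, 12]

rank→(start, suffix):
  0 → (19, 'aaabccaaacbac')
  1 → (25, 'aaacbac')
  2 → (20, 'aabccaaacbac')
  3 → (26, 'aacbac')
  4 → (7, 'aacbbccacabbaaabccaaacbac')
  5 → (16, 'abbaaabccaaacbac')
  6 → (21, 'abccaaacbac')
  7 → (30, 'ac')
  8 → (14, 'acabbaaabccaaacbac')
  9 → (27, 'acbac')
  10 → (0, 'acbbbccaacbbccacabbaaabccaaacbac')
  11 → (8, 'acbbccacabbaaabccaaacbac')
  12 → (18, 'baaabccaaacbac')
  13 → (29, 'bac')
  14 → (17, 'bbaaabccaaacbac')
  15 → (2, 'bbbccaacbbccacabbaaabccaaacbac')
  16 → (3, 'bbccaacbbccacabbaaabccaaacbac')
  17 → (10, 'bbccacabbaaabccaaacbac')
  18 → (22, 'bccaaacbac')
  19 → (4, 'bccaacbbccacabbaaabccaaacbac')
  20 → (11, 'bccacabbaaabccaaacbac')
  21 → (31, 'c')
  22 → (24, 'caaacbac')
  23 → (6, 'caacbbccacabbaaabccaaacbac')
  24 → (15, 'cabbaaabccaaacbac')
  25 → (13, 'cacabbaaabccaaacbac')
  26 → (28, 'cbac')
  27 → (1, 'cbbbccaacbbccacabbaaabccaaacbac')
  28 → (9, 'cbbccacabbaaabccaaacbac')
  29 → (23, 'ccaaacbac')
  30 → (5, 'ccaacbbccacabbaaabccaaacbac')
  31 → (12, 'ccacabbaaabccaaacbac')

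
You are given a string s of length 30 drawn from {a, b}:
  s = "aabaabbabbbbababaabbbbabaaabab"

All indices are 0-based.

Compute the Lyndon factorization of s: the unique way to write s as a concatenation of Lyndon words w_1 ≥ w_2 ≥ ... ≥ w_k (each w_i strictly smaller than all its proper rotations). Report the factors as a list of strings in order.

emit factor 1: 'aabaabbabbbbababaabbbbab' (i=0, period=24)
emit factor 2: 'aaabab' (i=24, period=6)

["aabaabbabbbbababaabbbbab", "aaabab"]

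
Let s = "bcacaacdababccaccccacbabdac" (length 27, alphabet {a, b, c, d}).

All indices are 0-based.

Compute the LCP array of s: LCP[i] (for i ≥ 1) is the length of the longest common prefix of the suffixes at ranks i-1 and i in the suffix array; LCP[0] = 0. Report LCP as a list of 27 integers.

[0, 1, 2, 2, 1, 2, 2, 2, 2, 0, 3, 1, 2, 1, 0, 1, 2, 3, 3, 1, 1, 4, 2, 3, 1, 0, 2]

rank→(start, suffix):
  0 → (4, 'aacdababccaccccacbabdac')
  1 → (8, 'ababccaccccacbabdac')
  2 → (10, 'abccaccccacbabdac')
  3 → (22, 'abdac')
  4 → (25, 'ac')
  5 → (2, 'acaacdababccaccccacbabdac')
  6 → (19, 'acbabdac')
  7 → (14, 'accccacbabdac')
  8 → (5, 'acdababccaccccacbabdac')
  9 → (9, 'babccaccccacbabdac')
  10 → (21, 'babdac')
  11 → (0, 'bcacaacdababccaccccacbabdac')
  12 → (11, 'bccaccccacbabdac')
  13 → (23, 'bdac')
  14 → (26, 'c')
  15 → (3, 'caacdababccaccccacbabdac')
  16 → (1, 'cacaacdababccaccccacbabdac')
  17 → (18, 'cacbabdac')
  18 → (13, 'caccccacbabdac')
  19 → (20, 'cbabdac')
  20 → (17, 'ccacbabdac')
  21 → (12, 'ccaccccacbabdac')
  22 → (16, 'cccacbabdac')
  23 → (15, 'ccccacbabdac')
  24 → (6, 'cdababccaccccacbabdac')
  25 → (7, 'dababccaccccacbabdac')
  26 → (24, 'dac')

SA = [4, 8, 10, 22, 25, 2, 19, 14, 5, 9, 21, 0, 11, 23, 26, 3, 1, 18, 13, 20, 17, 12, 16, 15, 6, 7, 24]
i: (SA[i-1],SA[i]) lcp shared
  1: (4,8) 1 'a'
  2: (8,10) 2 'ab'
  3: (10,22) 2 'ab'
  4: (22,25) 1 'a'
  5: (25,2) 2 'ac'
  6: (2,19) 2 'ac'
  7: (19,14) 2 'ac'
  8: (14,5) 2 'ac'
  9: (5,9) 0 ''
  10: (9,21) 3 'bab'
  11: (21,0) 1 'b'
  12: (0,11) 2 'bc'
  13: (11,23) 1 'b'
  14: (23,26) 0 ''
  15: (26,3) 1 'c'
  16: (3,1) 2 'ca'
  17: (1,18) 3 'cac'
  18: (18,13) 3 'cac'
  19: (13,20) 1 'c'
  20: (20,17) 1 'c'
  21: (17,12) 4 'ccac'
  22: (12,16) 2 'cc'
  23: (16,15) 3 'ccc'
  24: (15,6) 1 'c'
  25: (6,7) 0 ''
  26: (7,24) 2 'da'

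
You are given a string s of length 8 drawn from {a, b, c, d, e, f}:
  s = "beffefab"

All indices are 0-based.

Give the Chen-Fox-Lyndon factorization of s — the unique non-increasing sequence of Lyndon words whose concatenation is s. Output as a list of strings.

emit factor 1: 'beffef' (i=0, period=6)
emit factor 2: 'ab' (i=6, period=2)

["beffef", "ab"]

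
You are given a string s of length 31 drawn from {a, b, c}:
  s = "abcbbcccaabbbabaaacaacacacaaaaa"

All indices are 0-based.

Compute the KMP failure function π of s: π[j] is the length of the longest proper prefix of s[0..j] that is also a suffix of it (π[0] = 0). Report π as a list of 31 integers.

[0, 0, 0, 0, 0, 0, 0, 0, 1, 1, 2, 0, 0, 1, 2, 1, 1, 1, 0, 1, 1, 0, 1, 0, 1, 0, 1, 1, 1, 1, 1]

π[0] = 0
j=1 s[j]='b': π[1]=0 (border '')
j=2 s[j]='c': π[2]=0 (border '')
j=3 s[j]='b': π[3]=0 (border '')
j=4 s[j]='b': π[4]=0 (border '')
j=5 s[j]='c': π[5]=0 (border '')
j=6 s[j]='c': π[6]=0 (border '')
j=7 s[j]='c': π[7]=0 (border '')
j=8 s[j]='a': π[8]=1 (border 'a')
j=9 s[j]='a': k: 1→0; π[9]=1 (border 'a')
j=10 s[j]='b': π[10]=2 (border 'ab')
j=11 s[j]='b': k: 2→0; π[11]=0 (border '')
j=12 s[j]='b': π[12]=0 (border '')
j=13 s[j]='a': π[13]=1 (border 'a')
j=14 s[j]='b': π[14]=2 (border 'ab')
j=15 s[j]='a': k: 2→0; π[15]=1 (border 'a')
j=16 s[j]='a': k: 1→0; π[16]=1 (border 'a')
j=17 s[j]='a': k: 1→0; π[17]=1 (border 'a')
j=18 s[j]='c': k: 1→0; π[18]=0 (border '')
j=19 s[j]='a': π[19]=1 (border 'a')
j=20 s[j]='a': k: 1→0; π[20]=1 (border 'a')
j=21 s[j]='c': k: 1→0; π[21]=0 (border '')
j=22 s[j]='a': π[22]=1 (border 'a')
j=23 s[j]='c': k: 1→0; π[23]=0 (border '')
j=24 s[j]='a': π[24]=1 (border 'a')
j=25 s[j]='c': k: 1→0; π[25]=0 (border '')
j=26 s[j]='a': π[26]=1 (border 'a')
j=27 s[j]='a': k: 1→0; π[27]=1 (border 'a')
j=28 s[j]='a': k: 1→0; π[28]=1 (border 'a')
j=29 s[j]='a': k: 1→0; π[29]=1 (border 'a')
j=30 s[j]='a': k: 1→0; π[30]=1 (border 'a')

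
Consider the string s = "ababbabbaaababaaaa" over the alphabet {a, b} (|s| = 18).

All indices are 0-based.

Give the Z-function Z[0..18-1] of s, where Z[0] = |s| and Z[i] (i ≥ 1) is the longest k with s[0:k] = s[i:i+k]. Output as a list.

Z[0]=18
i=1: i≥r, start 0; Z[1]=0
i=2: i≥r, start 0; Z[2]=2 grow→box=[2,4)
i=3: min(r-i=1, Z[1]=0)=0; Z[3]=0
i=4: i≥r, start 0; Z[4]=0
i=5: i≥r, start 0; Z[5]=2 grow→box=[5,7)
i=6: min(r-i=1, Z[1]=0)=0; Z[6]=0
i=7: i≥r, start 0; Z[7]=0
i=8: i≥r, start 0; Z[8]=1 grow→box=[8,9)
i=9: i≥r, start 0; Z[9]=1 grow→box=[9,10)
i=10: i≥r, start 0; Z[10]=4 grow→box=[10,14)
i=11: min(r-i=3, Z[1]=0)=0; Z[11]=0
i=12: min(r-i=2, Z[2]=2)=2; Z[12]=3 grow→box=[12,15)
i=13: min(r-i=2, Z[1]=0)=0; Z[13]=0
i=14: min(r-i=1, Z[2]=2)=1; Z[14]=1
i=15: i≥r, start 0; Z[15]=1 grow→box=[15,16)
i=16: i≥r, start 0; Z[16]=1 grow→box=[16,17)
i=17: i≥r, start 0; Z[17]=1 grow→box=[17,18)

[18, 0, 2, 0, 0, 2, 0, 0, 1, 1, 4, 0, 3, 0, 1, 1, 1, 1]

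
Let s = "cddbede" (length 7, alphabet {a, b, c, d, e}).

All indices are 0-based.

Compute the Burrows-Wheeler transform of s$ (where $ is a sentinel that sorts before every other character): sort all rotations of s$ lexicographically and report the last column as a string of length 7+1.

ed$dcedb

rank  rotation  last
    0  $cddbede  e
    1  bede$cdd  d
    2  cddbede$  $
    3  dbede$cd  d
    4  ddbede$c  c
    5  de$cddbe  e
    6  e$cddbed  d
    7  ede$cddb  b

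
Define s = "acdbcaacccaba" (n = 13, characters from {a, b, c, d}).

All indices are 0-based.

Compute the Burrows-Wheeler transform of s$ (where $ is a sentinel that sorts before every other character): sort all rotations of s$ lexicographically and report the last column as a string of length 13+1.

rank  rotation        last
    0  $acdbcaacccaba  a
    1  a$acdbcaacccab  b
    2  aacccaba$acdbc  c
    3  aba$acdbcaaccc  c
    4  acccaba$acdbca  a
    5  acdbcaacccaba$  $
    6  ba$acdbcaaccca  a
    7  bcaacccaba$acd  d
    8  caacccaba$acdb  b
    9  caba$acdbcaacc  c
   10  ccaba$acdbcaac  c
   11  cccaba$acdbcaa  a
   12  cdbcaacccaba$a  a
   13  dbcaacccaba$ac  c

abcca$adbccaac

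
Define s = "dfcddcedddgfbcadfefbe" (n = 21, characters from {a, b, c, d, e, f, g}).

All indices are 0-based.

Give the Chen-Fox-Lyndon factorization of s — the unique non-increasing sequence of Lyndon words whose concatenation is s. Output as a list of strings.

["df", "cddcedddgf", "bc", "adfefbe"]

emit factor 1: 'df' (i=0, period=2)
emit factor 2: 'cddcedddgf' (i=2, period=10)
emit factor 3: 'bc' (i=12, period=2)
emit factor 4: 'adfefbe' (i=14, period=7)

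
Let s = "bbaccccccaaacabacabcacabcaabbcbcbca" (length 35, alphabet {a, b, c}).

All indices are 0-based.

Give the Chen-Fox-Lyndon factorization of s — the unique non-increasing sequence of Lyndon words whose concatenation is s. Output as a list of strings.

emit factor 1: 'b' (i=0, period=1)
emit factor 2: 'b' (i=1, period=1)
emit factor 3: 'acccccc' (i=2, period=7)
emit factor 4: 'aaacabacabcacabcaabbcbcbc' (i=9, period=25)
emit factor 5: 'a' (i=34, period=1)

["b", "b", "acccccc", "aaacabacabcacabcaabbcbcbc", "a"]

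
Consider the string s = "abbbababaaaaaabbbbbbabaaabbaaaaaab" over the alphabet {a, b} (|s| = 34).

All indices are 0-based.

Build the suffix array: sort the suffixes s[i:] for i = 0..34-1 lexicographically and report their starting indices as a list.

[27, 8, 28, 9, 29, 10, 30, 22, 11, 31, 23, 12, 32, 6, 20, 4, 24, 0, 13, 33, 26, 7, 21, 5, 19, 3, 25, 18, 2, 17, 1, 16, 15, 14]

sorted suffixes:
  #0 SA[0]=27  'aaaaaab'
  #1 SA[1]=8  'aaaaaabbbbbbabaaabbaaaaaab'
  #2 SA[2]=28  'aaaaab'
  #3 SA[3]=9  'aaaaabbbbbbabaaabbaaaaaab'
  #4 SA[4]=29  'aaaab'
  #5 SA[5]=10  'aaaabbbbbbabaaabbaaaaaab'
  #6 SA[6]=30  'aaab'
  #7 SA[7]=22  'aaabbaaaaaab'
  #8 SA[8]=11  'aaabbbbbbabaaabbaaaaaab'
  #9 SA[9]=31  'aab'
  #10 SA[10]=23  'aabbaaaaaab'
  #11 SA[11]=12  'aabbbbbbabaaabbaaaaaab'
  #12 SA[12]=32  'ab'
  #13 SA[13]=6  'abaaaaaabbbbbbabaaabbaaaaaab'
  #14 SA[14]=20  'abaaabbaaaaaab'
  #15 SA[15]=4  'ababaaaaaabbbbbbabaaabbaaaaaab'
  #16 SA[16]=24  'abbaaaaaab'
  #17 SA[17]=0  'abbbababaaaaaabbbbbbabaaabbaaaaaab'
  #18 SA[18]=13  'abbbbbbabaaabbaaaaaab'
  #19 SA[19]=33  'b'
  #20 SA[20]=26  'baaaaaab'
  #21 SA[21]=7  'baaaaaabbbbbbabaaabbaaaaaab'
  #22 SA[22]=21  'baaabbaaaaaab'
  #23 SA[23]=5  'babaaaaaabbbbbbabaaabbaaaaaab'
  #24 SA[24]=19  'babaaabbaaaaaab'
  #25 SA[25]=3  'bababaaaaaabbbbbbabaaabbaaaaaab'
  #26 SA[26]=25  'bbaaaaaab'
  #27 SA[27]=18  'bbabaaabbaaaaaab'
  #28 SA[28]=2  'bbababaaaaaabbbbbbabaaabbaaaaaab'
  #29 SA[29]=17  'bbbabaaabbaaaaaab'
  #30 SA[30]=1  'bbbababaaaaaabbbbbbabaaabbaaaaaab'
  #31 SA[31]=16  'bbbbabaaabbaaaaaab'
  #32 SA[32]=15  'bbbbbabaaabbaaaaaab'
  #33 SA[33]=14  'bbbbbbabaaabbaaaaaab'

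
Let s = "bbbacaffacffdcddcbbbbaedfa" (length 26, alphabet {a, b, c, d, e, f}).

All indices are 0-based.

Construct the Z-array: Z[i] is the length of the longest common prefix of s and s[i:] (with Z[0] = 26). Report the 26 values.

[26, 2, 1, 0, 0, 0, 0, 0, 0, 0, 0, 0, 0, 0, 0, 0, 0, 3, 4, 2, 1, 0, 0, 0, 0, 0]

Z[0]=26
i=1: outside box; Z[1]=2 scan→box=[1,3)
i=2: min(r-i=1, Z[1]=2)=1; Z[2]=1
i=3: outside box; Z[3]=0
i=4: outside box; Z[4]=0
i=5: outside box; Z[5]=0
i=6: outside box; Z[6]=0
i=7: outside box; Z[7]=0
i=8: outside box; Z[8]=0
i=9: outside box; Z[9]=0
i=10: outside box; Z[10]=0
i=11: outside box; Z[11]=0
i=12: outside box; Z[12]=0
i=13: outside box; Z[13]=0
i=14: outside box; Z[14]=0
i=15: outside box; Z[15]=0
i=16: outside box; Z[16]=0
i=17: outside box; Z[17]=3 scan→box=[17,20)
i=18: min(r-i=2, Z[1]=2)=2; Z[18]=4 scan→box=[18,22)
i=19: min(r-i=3, Z[1]=2)=2; Z[19]=2
i=20: min(r-i=2, Z[2]=1)=1; Z[20]=1
i=21: min(r-i=1, Z[3]=0)=0; Z[21]=0
i=22: outside box; Z[22]=0
i=23: outside box; Z[23]=0
i=24: outside box; Z[24]=0
i=25: outside box; Z[25]=0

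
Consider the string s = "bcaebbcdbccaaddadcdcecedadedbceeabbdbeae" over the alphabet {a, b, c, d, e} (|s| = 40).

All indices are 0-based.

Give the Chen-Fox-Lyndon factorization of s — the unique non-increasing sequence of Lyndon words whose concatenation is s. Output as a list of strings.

emit factor 1: 'bc' (i=0, period=2)
emit factor 2: 'aebbcdbcc' (i=2, period=9)
emit factor 3: 'aaddadcdcecedadedbceeabbdbeae' (i=11, period=29)

["bc", "aebbcdbcc", "aaddadcdcecedadedbceeabbdbeae"]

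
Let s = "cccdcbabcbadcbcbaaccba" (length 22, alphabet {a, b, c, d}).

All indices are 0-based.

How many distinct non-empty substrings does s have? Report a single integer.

218

rank→(start, suffix):
  0 → (21, 'a')
  1 → (16, 'aaccba')
  2 → (6, 'abcbadcbcbaaccba')
  3 → (17, 'accba')
  4 → (10, 'adcbcbaaccba')
  5 → (20, 'ba')
  6 → (15, 'baaccba')
  7 → (5, 'babcbadcbcbaaccba')
  8 → (9, 'badcbcbaaccba')
  9 → (13, 'bcbaaccba')
  10 → (7, 'bcbadcbcbaaccba')
  11 → (19, 'cba')
  12 → (14, 'cbaaccba')
  13 → (4, 'cbabcbadcbcbaaccba')
  14 → (8, 'cbadcbcbaaccba')
  15 → (12, 'cbcbaaccba')
  16 → (18, 'ccba')
  17 → (0, 'cccdcbabcbadcbcbaaccba')
  18 → (1, 'ccdcbabcbadcbcbaaccba')
  19 → (2, 'cdcbabcbadcbcbaaccba')
  20 → (3, 'dcbabcbadcbcbaaccba')
  21 → (11, 'dcbcbaaccba')

SA = [21, 16, 6, 17, 10, 20, 15, 5, 9, 13, 7, 19, 14, 4, 8, 12, 18, 0, 1, 2, 3, 11]
[i] adj suffixes → lcp
  [1] 21/16 → 1 ('a')
  [2] 16/6 → 1 ('a')
  [3] 6/17 → 1 ('a')
  [4] 17/10 → 1 ('a')
  [5] 10/20 → 0 ('')
  [6] 20/15 → 2 ('ba')
  [7] 15/5 → 2 ('ba')
  [8] 5/9 → 2 ('ba')
  [9] 9/13 → 1 ('b')
  [10] 13/7 → 4 ('bcba')
  [11] 7/19 → 0 ('')
  [12] 19/14 → 3 ('cba')
  [13] 14/4 → 3 ('cba')
  [14] 4/8 → 3 ('cba')
  [15] 8/12 → 2 ('cb')
  [16] 12/18 → 1 ('c')
  [17] 18/0 → 2 ('cc')
  [18] 0/1 → 2 ('cc')
  [19] 1/2 → 1 ('c')
  [20] 2/3 → 0 ('')
  [21] 3/11 → 3 ('dcb')

n(n+1)/2 = 22·23/2 = 253
Σ LCP = 0 + 1 + 1 + 1 + 1 + 0 + 2 + 2 + 2 + 1 + 4 + 0 + 3 + 3 + 3 + 2 + 1 + 2 + 2 + 1 + 0 + 3 = 35
distinct = 253 − 35 = 218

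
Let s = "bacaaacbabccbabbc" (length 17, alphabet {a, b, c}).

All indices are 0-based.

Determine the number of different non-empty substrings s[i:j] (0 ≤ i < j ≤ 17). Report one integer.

129

sorted suffixes:
  #0 SA[0]=3  'aaacbabccbabbc'
  #1 SA[1]=4  'aacbabccbabbc'
  #2 SA[2]=13  'abbc'
  #3 SA[3]=8  'abccbabbc'
  #4 SA[4]=1  'acaaacbabccbabbc'
  #5 SA[5]=5  'acbabccbabbc'
  #6 SA[6]=12  'babbc'
  #7 SA[7]=7  'babccbabbc'
  #8 SA[8]=0  'bacaaacbabccbabbc'
  #9 SA[9]=14  'bbc'
  #10 SA[10]=15  'bc'
  #11 SA[11]=9  'bccbabbc'
  #12 SA[12]=16  'c'
  #13 SA[13]=2  'caaacbabccbabbc'
  #14 SA[14]=11  'cbabbc'
  #15 SA[15]=6  'cbabccbabbc'
  #16 SA[16]=10  'ccbabbc'

SA = [3, 4, 13, 8, 1, 5, 12, 7, 0, 14, 15, 9, 16, 2, 11, 6, 10]
[i] adj suffixes → lcp
  [1] 3/4 → 2 ('aa')
  [2] 4/13 → 1 ('a')
  [3] 13/8 → 2 ('ab')
  [4] 8/1 → 1 ('a')
  [5] 1/5 → 2 ('ac')
  [6] 5/12 → 0 ('')
  [7] 12/7 → 3 ('bab')
  [8] 7/0 → 2 ('ba')
  [9] 0/14 → 1 ('b')
  [10] 14/15 → 1 ('b')
  [11] 15/9 → 2 ('bc')
  [12] 9/16 → 0 ('')
  [13] 16/2 → 1 ('c')
  [14] 2/11 → 1 ('c')
  [15] 11/6 → 4 ('cbab')
  [16] 6/10 → 1 ('c')

n(n+1)/2 = 17·18/2 = 153
Σ LCP = 0 + 2 + 1 + 2 + 1 + 2 + 0 + 3 + 2 + 1 + 1 + 2 + 0 + 1 + 1 + 4 + 1 = 24
distinct = 153 − 24 = 129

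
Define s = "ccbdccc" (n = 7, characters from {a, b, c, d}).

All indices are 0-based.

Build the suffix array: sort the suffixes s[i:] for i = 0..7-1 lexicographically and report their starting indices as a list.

[2, 6, 1, 5, 0, 4, 3]

rank | idx | suffix
   0 |   2 | bdccc
   1 |   6 | c
   2 |   1 | cbdccc
   3 |   5 | cc
   4 |   0 | ccbdccc
   5 |   4 | ccc
   6 |   3 | dccc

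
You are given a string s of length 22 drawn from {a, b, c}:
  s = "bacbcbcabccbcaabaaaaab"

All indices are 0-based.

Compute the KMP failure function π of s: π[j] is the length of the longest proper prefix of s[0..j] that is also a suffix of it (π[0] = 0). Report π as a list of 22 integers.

π[0] = 0
j=1 s[j]='a': π[1]=0 (border '')
j=2 s[j]='c': π[2]=0 (border '')
j=3 s[j]='b': π[3]=1 (border 'b')
j=4 s[j]='c': k: 1→0; π[4]=0 (border '')
j=5 s[j]='b': π[5]=1 (border 'b')
j=6 s[j]='c': k: 1→0; π[6]=0 (border '')
j=7 s[j]='a': π[7]=0 (border '')
j=8 s[j]='b': π[8]=1 (border 'b')
j=9 s[j]='c': k: 1→0; π[9]=0 (border '')
j=10 s[j]='c': π[10]=0 (border '')
j=11 s[j]='b': π[11]=1 (border 'b')
j=12 s[j]='c': k: 1→0; π[12]=0 (border '')
j=13 s[j]='a': π[13]=0 (border '')
j=14 s[j]='a': π[14]=0 (border '')
j=15 s[j]='b': π[15]=1 (border 'b')
j=16 s[j]='a': π[16]=2 (border 'ba')
j=17 s[j]='a': k: 2→0; π[17]=0 (border '')
j=18 s[j]='a': π[18]=0 (border '')
j=19 s[j]='a': π[19]=0 (border '')
j=20 s[j]='a': π[20]=0 (border '')
j=21 s[j]='b': π[21]=1 (border 'b')

[0, 0, 0, 1, 0, 1, 0, 0, 1, 0, 0, 1, 0, 0, 0, 1, 2, 0, 0, 0, 0, 1]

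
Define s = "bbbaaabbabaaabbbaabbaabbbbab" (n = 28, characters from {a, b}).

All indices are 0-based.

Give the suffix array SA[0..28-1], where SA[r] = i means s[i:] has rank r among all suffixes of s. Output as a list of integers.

[3, 10, 16, 4, 11, 20, 26, 8, 17, 5, 12, 21, 27, 2, 9, 15, 19, 25, 7, 1, 14, 18, 24, 6, 0, 13, 23, 22]

rank→(start, suffix):
  0 → (3, 'aaabbabaaabbbaabbaabbbbab')
  1 → (10, 'aaabbbaabbaabbbbab')
  2 → (16, 'aabbaabbbbab')
  3 → (4, 'aabbabaaabbbaabbaabbbbab')
  4 → (11, 'aabbbaabbaabbbbab')
  5 → (20, 'aabbbbab')
  6 → (26, 'ab')
  7 → (8, 'abaaabbbaabbaabbbbab')
  8 → (17, 'abbaabbbbab')
  9 → (5, 'abbabaaabbbaabbaabbbbab')
  10 → (12, 'abbbaabbaabbbbab')
  11 → (21, 'abbbbab')
  12 → (27, 'b')
  13 → (2, 'baaabbabaaabbbaabbaabbbbab')
  14 → (9, 'baaabbbaabbaabbbbab')
  15 → (15, 'baabbaabbbbab')
  16 → (19, 'baabbbbab')
  17 → (25, 'bab')
  18 → (7, 'babaaabbbaabbaabbbbab')
  19 → (1, 'bbaaabbabaaabbbaabbaabbbbab')
  20 → (14, 'bbaabbaabbbbab')
  21 → (18, 'bbaabbbbab')
  22 → (24, 'bbab')
  23 → (6, 'bbabaaabbbaabbaabbbbab')
  24 → (0, 'bbbaaabbabaaabbbaabbaabbbbab')
  25 → (13, 'bbbaabbaabbbbab')
  26 → (23, 'bbbab')
  27 → (22, 'bbbbab')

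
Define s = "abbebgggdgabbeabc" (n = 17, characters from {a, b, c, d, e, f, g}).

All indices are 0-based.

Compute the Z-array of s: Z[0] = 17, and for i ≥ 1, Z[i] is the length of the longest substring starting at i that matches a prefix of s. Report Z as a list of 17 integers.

[17, 0, 0, 0, 0, 0, 0, 0, 0, 0, 4, 0, 0, 0, 2, 0, 0]

Z[0]=17
i=1: outside box; Z[1]=0
i=2: outside box; Z[2]=0
i=3: outside box; Z[3]=0
i=4: outside box; Z[4]=0
i=5: outside box; Z[5]=0
i=6: outside box; Z[6]=0
i=7: outside box; Z[7]=0
i=8: outside box; Z[8]=0
i=9: outside box; Z[9]=0
i=10: outside box; Z[10]=4 grow→box=[10,14)
i=11: min(r-i=3, Z[1]=0)=0; Z[11]=0
i=12: min(r-i=2, Z[2]=0)=0; Z[12]=0
i=13: min(r-i=1, Z[3]=0)=0; Z[13]=0
i=14: outside box; Z[14]=2 grow→box=[14,16)
i=15: min(r-i=1, Z[1]=0)=0; Z[15]=0
i=16: outside box; Z[16]=0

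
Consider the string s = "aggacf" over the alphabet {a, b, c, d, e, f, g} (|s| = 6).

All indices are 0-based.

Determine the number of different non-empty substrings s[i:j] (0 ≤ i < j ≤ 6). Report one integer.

19

rank | idx | suffix
   0 |   3 | acf
   1 |   0 | aggacf
   2 |   4 | cf
   3 |   5 | f
   4 |   2 | gacf
   5 |   1 | ggacf

SA = [3, 0, 4, 5, 2, 1]
i: (SA[i-1],SA[i]) lcp shared
  1: (3,0) 1 'a'
  2: (0,4) 0 ''
  3: (4,5) 0 ''
  4: (5,2) 0 ''
  5: (2,1) 1 'g'

n(n+1)/2 = 6·7/2 = 21
Σ LCP = 0 + 1 + 0 + 0 + 0 + 1 = 2
distinct = 21 − 2 = 19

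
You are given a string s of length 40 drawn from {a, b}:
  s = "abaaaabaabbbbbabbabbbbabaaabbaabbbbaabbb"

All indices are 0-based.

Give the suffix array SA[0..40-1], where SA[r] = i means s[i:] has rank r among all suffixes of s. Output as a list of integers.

[2, 3, 24, 4, 25, 35, 29, 7, 0, 22, 5, 26, 14, 36, 30, 17, 8, 39, 1, 23, 34, 28, 6, 21, 13, 16, 38, 33, 27, 20, 12, 15, 37, 32, 19, 11, 31, 18, 10, 9]

rank | idx | suffix
   0 |   2 | aaaabaabbbbbabbabbbbabaaabbaabbbbaabbb
   1 |   3 | aaabaabbbbbabbabbbbabaaabbaabbbbaabbb
   2 |  24 | aaabbaabbbbaabbb
   3 |   4 | aabaabbbbbabbabbbbabaaabbaabbbbaabbb
   4 |  25 | aabbaabbbbaabbb
   5 |  35 | aabbb
   6 |  29 | aabbbbaabbb
   7 |   7 | aabbbbbabbabbbbabaaabbaabbbbaabbb
   8 |   0 | abaaaabaabbbbbabbabbbbabaaabbaabbbbaabbb
   9 |  22 | abaaabbaabbbbaabbb
  10 |   5 | abaabbbbbabbabbbbabaaabbaabbbbaabbb
  11 |  26 | abbaabbbbaabbb
  12 |  14 | abbabbbbabaaabbaabbbbaabbb
  13 |  36 | abbb
  14 |  30 | abbbbaabbb
  15 |  17 | abbbbabaaabbaabbbbaabbb
  16 |   8 | abbbbbabbabbbbabaaabbaabbbbaabbb
  17 |  39 | b
  18 |   1 | baaaabaabbbbbabbabbbbabaaabbaabbbbaabbb
  19 |  23 | baaabbaabbbbaabbb
  20 |  34 | baabbb
  21 |  28 | baabbbbaabbb
  22 |   6 | baabbbbbabbabbbbabaaabbaabbbbaabbb
  23 |  21 | babaaabbaabbbbaabbb
  24 |  13 | babbabbbbabaaabbaabbbbaabbb
  25 |  16 | babbbbabaaabbaabbbbaabbb
  26 |  38 | bb
  27 |  33 | bbaabbb
  28 |  27 | bbaabbbbaabbb
  29 |  20 | bbabaaabbaabbbbaabbb
  30 |  12 | bbabbabbbbabaaabbaabbbbaabbb
  31 |  15 | bbabbbbabaaabbaabbbbaabbb
  32 |  37 | bbb
  33 |  32 | bbbaabbb
  34 |  19 | bbbabaaabbaabbbbaabbb
  35 |  11 | bbbabbabbbbabaaabbaabbbbaabbb
  36 |  31 | bbbbaabbb
  37 |  18 | bbbbabaaabbaabbbbaabbb
  38 |  10 | bbbbabbabbbbabaaabbaabbbbaabbb
  39 |   9 | bbbbbabbabbbbabaaabbaabbbbaabbb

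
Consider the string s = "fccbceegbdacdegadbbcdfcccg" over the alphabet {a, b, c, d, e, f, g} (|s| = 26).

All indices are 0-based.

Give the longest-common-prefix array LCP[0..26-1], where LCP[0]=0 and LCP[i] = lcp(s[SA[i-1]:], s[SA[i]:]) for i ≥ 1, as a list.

[0, 1, 0, 1, 2, 1, 0, 1, 2, 2, 1, 2, 1, 1, 0, 1, 1, 1, 0, 1, 2, 0, 3, 0, 1, 1]

rank | idx | suffix
   0 |  10 | acdegadbbcdfcccg
   1 |  15 | adbbcdfcccg
   2 |  17 | bbcdfcccg
   3 |  18 | bcdfcccg
   4 |   3 | bceegbdacdegadbbcdfcccg
   5 |   8 | bdacdegadbbcdfcccg
   6 |   2 | cbceegbdacdegadbbcdfcccg
   7 |   1 | ccbceegbdacdegadbbcdfcccg
   8 |  22 | cccg
   9 |  23 | ccg
  10 |  11 | cdegadbbcdfcccg
  11 |  19 | cdfcccg
  12 |   4 | ceegbdacdegadbbcdfcccg
  13 |  24 | cg
  14 |   9 | dacdegadbbcdfcccg
  15 |  16 | dbbcdfcccg
  16 |  12 | degadbbcdfcccg
  17 |  20 | dfcccg
  18 |   5 | eegbdacdegadbbcdfcccg
  19 |  13 | egadbbcdfcccg
  20 |   6 | egbdacdegadbbcdfcccg
  21 |   0 | fccbceegbdacdegadbbcdfcccg
  22 |  21 | fcccg
  23 |  25 | g
  24 |  14 | gadbbcdfcccg
  25 |   7 | gbdacdegadbbcdfcccg

SA = [10, 15, 17, 18, 3, 8, 2, 1, 22, 23, 11, 19, 4, 24, 9, 16, 12, 20, 5, 13, 6, 0, 21, 25, 14, 7]
i: (SA[i-1],SA[i]) lcp shared
  1: (10,15) 1 'a'
  2: (15,17) 0 ''
  3: (17,18) 1 'b'
  4: (18,3) 2 'bc'
  5: (3,8) 1 'b'
  6: (8,2) 0 ''
  7: (2,1) 1 'c'
  8: (1,22) 2 'cc'
  9: (22,23) 2 'cc'
  10: (23,11) 1 'c'
  11: (11,19) 2 'cd'
  12: (19,4) 1 'c'
  13: (4,24) 1 'c'
  14: (24,9) 0 ''
  15: (9,16) 1 'd'
  16: (16,12) 1 'd'
  17: (12,20) 1 'd'
  18: (20,5) 0 ''
  19: (5,13) 1 'e'
  20: (13,6) 2 'eg'
  21: (6,0) 0 ''
  22: (0,21) 3 'fcc'
  23: (21,25) 0 ''
  24: (25,14) 1 'g'
  25: (14,7) 1 'g'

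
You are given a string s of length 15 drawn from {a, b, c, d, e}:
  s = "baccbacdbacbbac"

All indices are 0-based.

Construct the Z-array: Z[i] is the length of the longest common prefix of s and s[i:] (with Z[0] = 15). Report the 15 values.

Z[0]=15
i=1: outside box; Z[1]=0
i=2: outside box; Z[2]=0
i=3: outside box; Z[3]=0
i=4: outside box; Z[4]=3 grow→box=[4,7)
i=5: min(r-i=2, Z[1]=0)=0; Z[5]=0
i=6: min(r-i=1, Z[2]=0)=0; Z[6]=0
i=7: outside box; Z[7]=0
i=8: outside box; Z[8]=3 grow→box=[8,11)
i=9: min(r-i=2, Z[1]=0)=0; Z[9]=0
i=10: min(r-i=1, Z[2]=0)=0; Z[10]=0
i=11: outside box; Z[11]=1 grow→box=[11,12)
i=12: outside box; Z[12]=3 grow→box=[12,15)
i=13: min(r-i=2, Z[1]=0)=0; Z[13]=0
i=14: min(r-i=1, Z[2]=0)=0; Z[14]=0

[15, 0, 0, 0, 3, 0, 0, 0, 3, 0, 0, 1, 3, 0, 0]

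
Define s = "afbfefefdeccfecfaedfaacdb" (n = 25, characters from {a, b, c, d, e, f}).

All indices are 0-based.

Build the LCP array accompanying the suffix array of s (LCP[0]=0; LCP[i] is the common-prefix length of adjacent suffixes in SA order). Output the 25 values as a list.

[0, 1, 1, 1, 0, 1, 0, 1, 1, 2, 0, 1, 1, 0, 2, 1, 1, 2, 0, 2, 1, 1, 1, 2, 3]

rank→(start, suffix):
  0 → (20, 'aacdb')
  1 → (21, 'acdb')
  2 → (16, 'aedfaacdb')
  3 → (0, 'afbfefefdeccfecfaedfaacdb')
  4 → (24, 'b')
  5 → (2, 'bfefefdeccfecfaedfaacdb')
  6 → (10, 'ccfecfaedfaacdb')
  7 → (22, 'cdb')
  8 → (14, 'cfaedfaacdb')
  9 → (11, 'cfecfaedfaacdb')
  10 → (23, 'db')
  11 → (8, 'deccfecfaedfaacdb')
  12 → (18, 'dfaacdb')
  13 → (9, 'eccfecfaedfaacdb')
  14 → (13, 'ecfaedfaacdb')
  15 → (17, 'edfaacdb')
  16 → (6, 'efdeccfecfaedfaacdb')
  17 → (4, 'efefdeccfecfaedfaacdb')
  18 → (19, 'faacdb')
  19 → (15, 'faedfaacdb')
  20 → (1, 'fbfefefdeccfecfaedfaacdb')
  21 → (7, 'fdeccfecfaedfaacdb')
  22 → (12, 'fecfaedfaacdb')
  23 → (5, 'fefdeccfecfaedfaacdb')
  24 → (3, 'fefefdeccfecfaedfaacdb')

SA = [20, 21, 16, 0, 24, 2, 10, 22, 14, 11, 23, 8, 18, 9, 13, 17, 6, 4, 19, 15, 1, 7, 12, 5, 3]
rank  pair      lcp
   1  s[20:],s[21:]  1  'a'
   2  s[21:],s[16:]  1  'a'
   3  s[16:],s[0:]  1  'a'
   4  s[0:],s[24:]  0  ''
   5  s[24:],s[2:]  1  'b'
   6  s[2:],s[10:]  0  ''
   7  s[10:],s[22:]  1  'c'
   8  s[22:],s[14:]  1  'c'
   9  s[14:],s[11:]  2  'cf'
  10  s[11:],s[23:]  0  ''
  11  s[23:],s[8:]  1  'd'
  12  s[8:],s[18:]  1  'd'
  13  s[18:],s[9:]  0  ''
  14  s[9:],s[13:]  2  'ec'
  15  s[13:],s[17:]  1  'e'
  16  s[17:],s[6:]  1  'e'
  17  s[6:],s[4:]  2  'ef'
  18  s[4:],s[19:]  0  ''
  19  s[19:],s[15:]  2  'fa'
  20  s[15:],s[1:]  1  'f'
  21  s[1:],s[7:]  1  'f'
  22  s[7:],s[12:]  1  'f'
  23  s[12:],s[5:]  2  'fe'
  24  s[5:],s[3:]  3  'fef'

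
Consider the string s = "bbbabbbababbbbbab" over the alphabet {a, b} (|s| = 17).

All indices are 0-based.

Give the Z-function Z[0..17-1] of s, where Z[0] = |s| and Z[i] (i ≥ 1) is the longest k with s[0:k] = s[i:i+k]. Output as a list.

Z[0]=17
i=1: i≥r, start 0; Z[1]=2 scan→box=[1,3)
i=2: min(r-i=1, Z[1]=2)=1; Z[2]=1
i=3: i≥r, start 0; Z[3]=0
i=4: i≥r, start 0; Z[4]=5 scan→box=[4,9)
i=5: min(r-i=4, Z[1]=2)=2; Z[5]=2
i=6: min(r-i=3, Z[2]=1)=1; Z[6]=1
i=7: min(r-i=2, Z[3]=0)=0; Z[7]=0
i=8: min(r-i=1, Z[4]=5)=1; Z[8]=1
i=9: i≥r, start 0; Z[9]=0
i=10: i≥r, start 0; Z[10]=3 scan→box=[10,13)
i=11: min(r-i=2, Z[1]=2)=2; Z[11]=3 scan→box=[11,14)
i=12: min(r-i=2, Z[1]=2)=2; Z[12]=5 scan→box=[12,17)
i=13: min(r-i=4, Z[1]=2)=2; Z[13]=2
i=14: min(r-i=3, Z[2]=1)=1; Z[14]=1
i=15: min(r-i=2, Z[3]=0)=0; Z[15]=0
i=16: min(r-i=1, Z[4]=5)=1; Z[16]=1

[17, 2, 1, 0, 5, 2, 1, 0, 1, 0, 3, 3, 5, 2, 1, 0, 1]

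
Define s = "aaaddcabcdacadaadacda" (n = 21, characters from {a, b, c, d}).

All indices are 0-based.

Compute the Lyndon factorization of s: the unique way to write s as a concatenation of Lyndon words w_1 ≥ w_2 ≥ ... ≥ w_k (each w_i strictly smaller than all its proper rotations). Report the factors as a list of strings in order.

emit factor 1: 'aaaddcabcdacadaadacd' (i=0, period=20)
emit factor 2: 'a' (i=20, period=1)

["aaaddcabcdacadaadacd", "a"]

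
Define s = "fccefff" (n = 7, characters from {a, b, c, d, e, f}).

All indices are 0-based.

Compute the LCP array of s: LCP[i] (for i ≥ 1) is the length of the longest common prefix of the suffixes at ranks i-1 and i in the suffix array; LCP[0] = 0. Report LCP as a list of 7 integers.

[0, 1, 0, 0, 1, 1, 2]

rank | idx | suffix
   0 |   1 | ccefff
   1 |   2 | cefff
   2 |   3 | efff
   3 |   6 | f
   4 |   0 | fccefff
   5 |   5 | ff
   6 |   4 | fff

SA = [1, 2, 3, 6, 0, 5, 4]
[i] adj suffixes → lcp
  [1] 1/2 → 1 ('c')
  [2] 2/3 → 0 ('')
  [3] 3/6 → 0 ('')
  [4] 6/0 → 1 ('f')
  [5] 0/5 → 1 ('f')
  [6] 5/4 → 2 ('ff')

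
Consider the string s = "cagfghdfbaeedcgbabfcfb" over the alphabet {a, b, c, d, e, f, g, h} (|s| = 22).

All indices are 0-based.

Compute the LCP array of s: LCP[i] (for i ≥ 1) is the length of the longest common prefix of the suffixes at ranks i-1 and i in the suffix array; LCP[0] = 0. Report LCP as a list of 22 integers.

[0, 1, 1, 0, 1, 2, 1, 0, 1, 1, 0, 1, 0, 1, 0, 2, 1, 1, 0, 1, 1, 0]

rank | idx | suffix
   0 |  16 | abfcfb
   1 |   9 | aeedcgbabfcfb
   2 |   1 | agfghdfbaeedcgbabfcfb
   3 |  21 | b
   4 |  15 | babfcfb
   5 |   8 | baeedcgbabfcfb
   6 |  17 | bfcfb
   7 |   0 | cagfghdfbaeedcgbabfcfb
   8 |  19 | cfb
   9 |  13 | cgbabfcfb
  10 |  12 | dcgbabfcfb
  11 |   6 | dfbaeedcgbabfcfb
  12 |  11 | edcgbabfcfb
  13 |  10 | eedcgbabfcfb
  14 |  20 | fb
  15 |   7 | fbaeedcgbabfcfb
  16 |  18 | fcfb
  17 |   3 | fghdfbaeedcgbabfcfb
  18 |  14 | gbabfcfb
  19 |   2 | gfghdfbaeedcgbabfcfb
  20 |   4 | ghdfbaeedcgbabfcfb
  21 |   5 | hdfbaeedcgbabfcfb

SA = [16, 9, 1, 21, 15, 8, 17, 0, 19, 13, 12, 6, 11, 10, 20, 7, 18, 3, 14, 2, 4, 5]
i: (SA[i-1],SA[i]) lcp shared
  1: (16,9) 1 'a'
  2: (9,1) 1 'a'
  3: (1,21) 0 ''
  4: (21,15) 1 'b'
  5: (15,8) 2 'ba'
  6: (8,17) 1 'b'
  7: (17,0) 0 ''
  8: (0,19) 1 'c'
  9: (19,13) 1 'c'
  10: (13,12) 0 ''
  11: (12,6) 1 'd'
  12: (6,11) 0 ''
  13: (11,10) 1 'e'
  14: (10,20) 0 ''
  15: (20,7) 2 'fb'
  16: (7,18) 1 'f'
  17: (18,3) 1 'f'
  18: (3,14) 0 ''
  19: (14,2) 1 'g'
  20: (2,4) 1 'g'
  21: (4,5) 0 ''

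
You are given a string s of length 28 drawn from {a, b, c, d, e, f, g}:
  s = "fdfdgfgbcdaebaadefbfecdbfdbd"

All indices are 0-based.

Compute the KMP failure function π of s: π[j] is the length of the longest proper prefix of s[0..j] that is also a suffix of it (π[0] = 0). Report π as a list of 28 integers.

π[0] = 0
j=1 s[j]='d': π[1]=0 (border '')
j=2 s[j]='f': π[2]=1 (border 'f')
j=3 s[j]='d': π[3]=2 (border 'fd')
j=4 s[j]='g': k: 2→0; π[4]=0 (border '')
j=5 s[j]='f': π[5]=1 (border 'f')
j=6 s[j]='g': k: 1→0; π[6]=0 (border '')
j=7 s[j]='b': π[7]=0 (border '')
j=8 s[j]='c': π[8]=0 (border '')
j=9 s[j]='d': π[9]=0 (border '')
j=10 s[j]='a': π[10]=0 (border '')
j=11 s[j]='e': π[11]=0 (border '')
j=12 s[j]='b': π[12]=0 (border '')
j=13 s[j]='a': π[13]=0 (border '')
j=14 s[j]='a': π[14]=0 (border '')
j=15 s[j]='d': π[15]=0 (border '')
j=16 s[j]='e': π[16]=0 (border '')
j=17 s[j]='f': π[17]=1 (border 'f')
j=18 s[j]='b': k: 1→0; π[18]=0 (border '')
j=19 s[j]='f': π[19]=1 (border 'f')
j=20 s[j]='e': k: 1→0; π[20]=0 (border '')
j=21 s[j]='c': π[21]=0 (border '')
j=22 s[j]='d': π[22]=0 (border '')
j=23 s[j]='b': π[23]=0 (border '')
j=24 s[j]='f': π[24]=1 (border 'f')
j=25 s[j]='d': π[25]=2 (border 'fd')
j=26 s[j]='b': k: 2→0; π[26]=0 (border '')
j=27 s[j]='d': π[27]=0 (border '')

[0, 0, 1, 2, 0, 1, 0, 0, 0, 0, 0, 0, 0, 0, 0, 0, 0, 1, 0, 1, 0, 0, 0, 0, 1, 2, 0, 0]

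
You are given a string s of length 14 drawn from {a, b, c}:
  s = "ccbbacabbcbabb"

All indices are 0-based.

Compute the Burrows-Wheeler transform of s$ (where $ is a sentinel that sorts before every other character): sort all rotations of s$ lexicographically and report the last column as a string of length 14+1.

rank  rotation         last
    0  $ccbbacabbcbabb  b
    1  abb$ccbbacabbcb  b
    2  abbcbabb$ccbbac  c
    3  acabbcbabb$ccbb  b
    4  b$ccbbacabbcbab  b
    5  babb$ccbbacabbc  c
    6  bacabbcbabb$ccb  b
    7  bb$ccbbacabbcba  a
    8  bbacabbcbabb$cc  c
    9  bbcbabb$ccbbaca  a
   10  bcbabb$ccbbacab  b
   11  cabbcbabb$ccbba  a
   12  cbabb$ccbbacabb  b
   13  cbbacabbcbabb$c  c
   14  ccbbacabbcbabb$  $

bbcbbcbacababc$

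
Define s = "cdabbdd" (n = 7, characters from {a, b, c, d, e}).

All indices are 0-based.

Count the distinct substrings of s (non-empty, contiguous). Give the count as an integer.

25

rank→(start, suffix):
  0 → (2, 'abbdd')
  1 → (3, 'bbdd')
  2 → (4, 'bdd')
  3 → (0, 'cdabbdd')
  4 → (6, 'd')
  5 → (1, 'dabbdd')
  6 → (5, 'dd')

SA = [2, 3, 4, 0, 6, 1, 5]
[i] adj suffixes → lcp
  [1] 2/3 → 0 ('')
  [2] 3/4 → 1 ('b')
  [3] 4/0 → 0 ('')
  [4] 0/6 → 0 ('')
  [5] 6/1 → 1 ('d')
  [6] 1/5 → 1 ('d')

n(n+1)/2 = 7·8/2 = 28
Σ LCP = 0 + 0 + 1 + 0 + 0 + 1 + 1 = 3
distinct = 28 − 3 = 25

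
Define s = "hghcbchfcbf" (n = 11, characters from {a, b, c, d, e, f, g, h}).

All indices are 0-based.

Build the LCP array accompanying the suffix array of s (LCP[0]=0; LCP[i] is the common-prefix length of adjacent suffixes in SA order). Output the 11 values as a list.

[0, 1, 0, 2, 1, 0, 1, 0, 0, 1, 1]

rank | idx | suffix
   0 |   4 | bchfcbf
   1 |   9 | bf
   2 |   3 | cbchfcbf
   3 |   8 | cbf
   4 |   5 | chfcbf
   5 |  10 | f
   6 |   7 | fcbf
   7 |   1 | ghcbchfcbf
   8 |   2 | hcbchfcbf
   9 |   6 | hfcbf
  10 |   0 | hghcbchfcbf

SA = [4, 9, 3, 8, 5, 10, 7, 1, 2, 6, 0]
rank  pair      lcp
   1  s[4:],s[9:]  1  'b'
   2  s[9:],s[3:]  0  ''
   3  s[3:],s[8:]  2  'cb'
   4  s[8:],s[5:]  1  'c'
   5  s[5:],s[10:]  0  ''
   6  s[10:],s[7:]  1  'f'
   7  s[7:],s[1:]  0  ''
   8  s[1:],s[2:]  0  ''
   9  s[2:],s[6:]  1  'h'
  10  s[6:],s[0:]  1  'h'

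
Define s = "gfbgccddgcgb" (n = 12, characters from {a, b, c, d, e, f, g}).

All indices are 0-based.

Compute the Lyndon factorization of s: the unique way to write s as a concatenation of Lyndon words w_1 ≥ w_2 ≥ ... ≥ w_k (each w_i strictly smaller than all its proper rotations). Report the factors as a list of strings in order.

["g", "f", "bgccddgcg", "b"]

emit factor 1: 'g' (i=0, period=1)
emit factor 2: 'f' (i=1, period=1)
emit factor 3: 'bgccddgcg' (i=2, period=9)
emit factor 4: 'b' (i=11, period=1)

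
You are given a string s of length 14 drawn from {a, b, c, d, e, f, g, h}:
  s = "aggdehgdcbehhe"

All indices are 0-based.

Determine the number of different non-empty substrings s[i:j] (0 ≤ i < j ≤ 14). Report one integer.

96

rank | idx | suffix
   0 |   0 | aggdehgdcbehhe
   1 |   9 | behhe
   2 |   8 | cbehhe
   3 |   7 | dcbehhe
   4 |   3 | dehgdcbehhe
   5 |  13 | e
   6 |   4 | ehgdcbehhe
   7 |  10 | ehhe
   8 |   6 | gdcbehhe
   9 |   2 | gdehgdcbehhe
  10 |   1 | ggdehgdcbehhe
  11 |  12 | he
  12 |   5 | hgdcbehhe
  13 |  11 | hhe

SA = [0, 9, 8, 7, 3, 13, 4, 10, 6, 2, 1, 12, 5, 11]
i: (SA[i-1],SA[i]) lcp shared
  1: (0,9) 0 ''
  2: (9,8) 0 ''
  3: (8,7) 0 ''
  4: (7,3) 1 'd'
  5: (3,13) 0 ''
  6: (13,4) 1 'e'
  7: (4,10) 2 'eh'
  8: (10,6) 0 ''
  9: (6,2) 2 'gd'
  10: (2,1) 1 'g'
  11: (1,12) 0 ''
  12: (12,5) 1 'h'
  13: (5,11) 1 'h'

n(n+1)/2 = 14·15/2 = 105
Σ LCP = 0 + 0 + 0 + 0 + 1 + 0 + 1 + 2 + 0 + 2 + 1 + 0 + 1 + 1 = 9
distinct = 105 − 9 = 96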